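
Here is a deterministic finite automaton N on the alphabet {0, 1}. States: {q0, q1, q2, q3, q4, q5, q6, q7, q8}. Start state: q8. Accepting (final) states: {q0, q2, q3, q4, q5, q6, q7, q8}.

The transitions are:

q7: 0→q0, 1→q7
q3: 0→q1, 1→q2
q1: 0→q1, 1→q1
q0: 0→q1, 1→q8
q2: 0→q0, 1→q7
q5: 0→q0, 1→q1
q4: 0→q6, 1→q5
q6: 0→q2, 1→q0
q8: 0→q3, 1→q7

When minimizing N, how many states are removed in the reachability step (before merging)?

3

No path from q8 leads to q4, q5, q6; the other 6 states are all reachable.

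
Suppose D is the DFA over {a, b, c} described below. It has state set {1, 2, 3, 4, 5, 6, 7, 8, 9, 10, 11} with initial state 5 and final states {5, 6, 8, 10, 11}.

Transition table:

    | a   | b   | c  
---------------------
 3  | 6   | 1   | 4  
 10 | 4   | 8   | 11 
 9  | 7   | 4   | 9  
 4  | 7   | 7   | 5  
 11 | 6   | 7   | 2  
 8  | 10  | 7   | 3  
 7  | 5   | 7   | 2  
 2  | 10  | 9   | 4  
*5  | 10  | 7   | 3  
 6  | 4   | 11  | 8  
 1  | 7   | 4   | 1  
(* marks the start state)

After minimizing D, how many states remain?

P0 = {5,6,8,10,11} | {1,2,3,4,7,9}.
Refine {5,6,8,10,11} on symbol a: members go to different blocks, giving {5,8,11} and {6,10}.
On input a, block {1,2,3,4,7,9} splits into {1,4,9} and {2,3} and {7}.
On input b, block {1,4,9} splits into {1,9} and {4}.
The partition is now stable with 6 blocks: {5,8,11} | {1,9} | {6,10} | {2,3} | {7} | {4}.

6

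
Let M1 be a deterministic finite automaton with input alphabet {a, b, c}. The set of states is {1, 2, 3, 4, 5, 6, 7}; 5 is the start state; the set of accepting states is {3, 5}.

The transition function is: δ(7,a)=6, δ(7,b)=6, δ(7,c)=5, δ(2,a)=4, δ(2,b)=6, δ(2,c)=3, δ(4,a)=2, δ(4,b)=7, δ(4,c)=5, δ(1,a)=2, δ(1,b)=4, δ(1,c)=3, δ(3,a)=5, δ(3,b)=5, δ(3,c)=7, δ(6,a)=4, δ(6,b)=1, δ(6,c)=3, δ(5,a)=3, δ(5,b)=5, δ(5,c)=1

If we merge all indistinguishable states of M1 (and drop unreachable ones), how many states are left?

2

All states are reachable from the start state.
Initial partition by acceptance: {3,5} | {1,2,4,6,7}.
The partition is now stable with 2 blocks: {3,5} | {1,2,4,6,7}.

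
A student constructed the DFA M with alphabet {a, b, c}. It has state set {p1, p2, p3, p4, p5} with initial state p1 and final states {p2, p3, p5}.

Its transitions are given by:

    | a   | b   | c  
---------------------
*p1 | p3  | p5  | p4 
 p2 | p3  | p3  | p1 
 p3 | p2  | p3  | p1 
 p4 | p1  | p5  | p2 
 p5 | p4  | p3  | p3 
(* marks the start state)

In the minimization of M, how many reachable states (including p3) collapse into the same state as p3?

2

All states are reachable from the start state.
P0 = {p2,p3,p5} | {p1,p4}.
Refine {p2,p3,p5} on symbol a: members go to different blocks, giving {p2,p3} and {p5}.
On input a, block {p1,p4} splits into {p1} and {p4}.
The partition is now stable with 4 blocks: {p2,p3} | {p1} | {p5} | {p4}.
The equivalence class containing p3 is {p2,p3}, of size 2.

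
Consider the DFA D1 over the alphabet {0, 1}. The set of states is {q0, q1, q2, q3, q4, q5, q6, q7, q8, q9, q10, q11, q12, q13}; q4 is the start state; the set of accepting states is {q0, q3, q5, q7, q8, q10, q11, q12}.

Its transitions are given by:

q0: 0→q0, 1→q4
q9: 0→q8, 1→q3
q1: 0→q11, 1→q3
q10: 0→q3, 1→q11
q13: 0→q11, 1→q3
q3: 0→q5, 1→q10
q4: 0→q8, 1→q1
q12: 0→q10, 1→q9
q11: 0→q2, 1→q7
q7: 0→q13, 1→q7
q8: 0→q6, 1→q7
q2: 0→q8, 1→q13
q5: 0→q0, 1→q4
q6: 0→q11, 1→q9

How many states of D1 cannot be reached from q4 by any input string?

Starting at q4 and following transitions, the reachable set is {q0, q1, q2, q3, q4, q5, q6, q7, q8, q9, q10, q11, q13}. That leaves q12 unreachable — 1 in total.

1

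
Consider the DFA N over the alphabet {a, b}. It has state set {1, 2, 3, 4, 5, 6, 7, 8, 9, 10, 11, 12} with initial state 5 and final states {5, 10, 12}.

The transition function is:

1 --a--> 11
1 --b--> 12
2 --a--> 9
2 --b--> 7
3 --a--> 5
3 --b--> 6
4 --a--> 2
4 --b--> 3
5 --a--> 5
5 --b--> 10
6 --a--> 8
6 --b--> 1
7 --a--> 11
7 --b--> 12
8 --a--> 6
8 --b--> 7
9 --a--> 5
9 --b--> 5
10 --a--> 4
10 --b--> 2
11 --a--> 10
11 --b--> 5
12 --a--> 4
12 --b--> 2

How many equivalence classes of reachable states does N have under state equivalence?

P0 = {5,10,12} | {1,2,3,4,6,7,8,9,11}.
Refine {5,10,12} on symbol a: members go to different blocks, giving {10,12} and {5}.
Refine {1,2,3,4,6,7,8,9,11} on symbol a: members go to different blocks, giving {1,2,4,6,7,8} and {3,9} and {11}.
On input a, block {1,2,4,6,7,8} splits into {4,6,8} and {1,7} and {2}.
Split {4,6,8} by δ(·,a) → {6,8} and {4}.
Refine {3,9} on symbol b: members go to different blocks, giving {3} and {9}.
The partition is now stable with 9 blocks: {10,12} | {6,8} | {5} | {3} | {11} | {1,7} | {2} | {4} | {9}.

9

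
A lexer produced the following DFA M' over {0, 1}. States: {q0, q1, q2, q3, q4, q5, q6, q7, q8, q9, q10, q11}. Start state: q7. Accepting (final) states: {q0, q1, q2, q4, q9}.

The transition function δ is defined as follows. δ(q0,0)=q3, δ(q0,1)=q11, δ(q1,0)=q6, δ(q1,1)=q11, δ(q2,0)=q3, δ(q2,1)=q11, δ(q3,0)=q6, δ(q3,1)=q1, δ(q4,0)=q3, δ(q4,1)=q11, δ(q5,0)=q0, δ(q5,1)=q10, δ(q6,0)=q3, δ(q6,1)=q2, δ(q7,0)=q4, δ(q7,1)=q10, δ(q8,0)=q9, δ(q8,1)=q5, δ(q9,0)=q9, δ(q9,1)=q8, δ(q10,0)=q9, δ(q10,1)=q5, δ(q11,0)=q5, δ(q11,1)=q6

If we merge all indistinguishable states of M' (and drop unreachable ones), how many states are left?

All states are reachable from the start state.
Start with accepting vs non-accepting: {q0,q1,q2,q4,q9} | {q3,q5,q6,q7,q8,q10,q11}.
Split {q0,q1,q2,q4,q9} by δ(·,0) → {q0,q1,q2,q4} and {q9}.
Split {q3,q5,q6,q7,q8,q10,q11} by δ(·,0) → {q3,q6,q11} and {q5,q7} and {q8,q10}.
Split {q3,q6,q11} by δ(·,0) → {q3,q6} and {q11}.
The partition is now stable with 6 blocks: {q0,q1,q2,q4} | {q3,q6} | {q9} | {q5,q7} | {q8,q10} | {q11}.

6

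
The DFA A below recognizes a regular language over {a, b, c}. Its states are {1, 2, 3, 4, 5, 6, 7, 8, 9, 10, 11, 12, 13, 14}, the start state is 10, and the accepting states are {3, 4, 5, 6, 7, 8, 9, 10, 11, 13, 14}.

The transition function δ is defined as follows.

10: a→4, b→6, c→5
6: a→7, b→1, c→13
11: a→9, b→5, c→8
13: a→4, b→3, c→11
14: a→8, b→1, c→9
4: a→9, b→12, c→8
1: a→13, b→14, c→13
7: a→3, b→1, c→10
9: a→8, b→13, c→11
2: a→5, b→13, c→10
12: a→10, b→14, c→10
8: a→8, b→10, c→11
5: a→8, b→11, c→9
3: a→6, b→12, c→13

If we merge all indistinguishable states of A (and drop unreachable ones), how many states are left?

Reachable states from the start: {1,3,4,5,6,7,8,9,10,11,12,13,14}. Unreachable: {2} — drop them.
Initial partition by acceptance: {3,4,5,6,7,8,9,10,11,13,14} | {1,12}.
Refine {3,4,5,6,7,8,9,10,11,13,14} on symbol b: members go to different blocks, giving {5,8,9,10,11,13} and {3,4,6,7,14}.
On input a, block {5,8,9,10,11,13} splits into {5,8,9,11} and {10,13}.
Refine {5,8,9,11} on symbol b: members go to different blocks, giving {5,11} and {8,9}.
Split {3,4,6,7,14} by δ(·,a) → {3,6,7} and {4,14}.
The partition is now stable with 6 blocks: {5,11} | {1,12} | {3,6,7} | {10,13} | {8,9} | {4,14}.

6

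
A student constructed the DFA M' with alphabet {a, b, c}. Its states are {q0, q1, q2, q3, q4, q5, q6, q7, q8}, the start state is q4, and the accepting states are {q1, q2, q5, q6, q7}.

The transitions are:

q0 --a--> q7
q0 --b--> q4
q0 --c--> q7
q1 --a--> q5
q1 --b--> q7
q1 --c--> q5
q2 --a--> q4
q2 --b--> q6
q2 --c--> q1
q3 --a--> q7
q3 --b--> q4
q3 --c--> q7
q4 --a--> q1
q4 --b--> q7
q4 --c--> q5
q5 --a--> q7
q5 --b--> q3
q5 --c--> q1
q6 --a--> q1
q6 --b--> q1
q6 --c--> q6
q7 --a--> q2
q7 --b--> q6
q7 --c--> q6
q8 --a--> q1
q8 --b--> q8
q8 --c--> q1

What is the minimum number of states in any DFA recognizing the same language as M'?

7

First remove the unreachable states {q0,q8}; 7 states remain.
Initial partition by acceptance: {q1,q2,q5,q6,q7} | {q3,q4}.
Split {q1,q2,q5,q6,q7} by δ(·,a) → {q1,q5,q6,q7} and {q2}.
Split {q1,q5,q6,q7} by δ(·,a) → {q1,q5,q6} and {q7}.
Refine {q1,q5,q6} on symbol a: members go to different blocks, giving {q1,q6} and {q5}.
Split {q1,q6} by δ(·,a) → {q1} and {q6}.
On input a, block {q3,q4} splits into {q3} and {q4}.
No further refinement is possible. Final partition (7 blocks): {q1} | {q3} | {q2} | {q7} | {q5} | {q6} | {q4}.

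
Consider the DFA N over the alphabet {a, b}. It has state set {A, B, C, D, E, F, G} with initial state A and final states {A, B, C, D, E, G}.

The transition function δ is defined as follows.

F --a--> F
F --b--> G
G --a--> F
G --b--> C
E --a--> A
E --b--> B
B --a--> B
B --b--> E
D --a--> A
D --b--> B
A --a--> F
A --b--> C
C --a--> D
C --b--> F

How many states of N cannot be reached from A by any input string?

A breadth-first search from the start state visits every state.

0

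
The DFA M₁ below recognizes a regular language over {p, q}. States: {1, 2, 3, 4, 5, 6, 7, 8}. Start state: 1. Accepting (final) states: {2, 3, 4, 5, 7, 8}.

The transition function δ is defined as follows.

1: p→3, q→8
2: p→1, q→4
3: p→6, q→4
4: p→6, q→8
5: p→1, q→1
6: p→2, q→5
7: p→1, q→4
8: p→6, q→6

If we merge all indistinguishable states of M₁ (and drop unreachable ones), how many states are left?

States {7} cannot be reached from the start state, so discard them.
Start with accepting vs non-accepting: {2,3,4,5,8} | {1,6}.
On input q, block {2,3,4,5,8} splits into {2,3,4} and {5,8}.
Refine {2,3,4} on symbol q: members go to different blocks, giving {2,3} and {4}.
The partition is now stable with 4 blocks: {2,3} | {1,6} | {5,8} | {4}.

4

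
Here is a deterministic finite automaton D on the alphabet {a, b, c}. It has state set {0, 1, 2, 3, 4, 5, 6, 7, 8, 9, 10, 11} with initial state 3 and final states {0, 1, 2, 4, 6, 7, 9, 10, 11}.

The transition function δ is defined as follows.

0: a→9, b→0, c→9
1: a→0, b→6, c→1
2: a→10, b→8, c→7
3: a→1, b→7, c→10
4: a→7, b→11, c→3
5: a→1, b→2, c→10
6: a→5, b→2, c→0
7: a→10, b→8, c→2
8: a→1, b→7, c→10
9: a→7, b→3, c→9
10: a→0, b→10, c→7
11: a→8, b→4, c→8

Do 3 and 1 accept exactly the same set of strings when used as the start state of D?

First remove the unreachable states {4,11}; 10 states remain.
Start with accepting vs non-accepting: {0,1,2,6,7,9,10} | {3,5,8}.
On input a, block {0,1,2,6,7,9,10} splits into {0,1,2,7,9,10} and {6}.
Refine {0,1,2,7,9,10} on symbol b: members go to different blocks, giving {2,7,9} and {0,10} and {1}.
Split {2,7,9} by δ(·,a) → {2,7} and {9}.
Refine {0,10} on symbol a: members go to different blocks, giving {0} and {10}.
The partition is now stable with 7 blocks: {2,7} | {3,5,8} | {6} | {0} | {1} | {9} | {10}.
3 and 1 end up in different blocks, so they are distinguishable. For instance, the string 'ε' is accepted from only 1.

No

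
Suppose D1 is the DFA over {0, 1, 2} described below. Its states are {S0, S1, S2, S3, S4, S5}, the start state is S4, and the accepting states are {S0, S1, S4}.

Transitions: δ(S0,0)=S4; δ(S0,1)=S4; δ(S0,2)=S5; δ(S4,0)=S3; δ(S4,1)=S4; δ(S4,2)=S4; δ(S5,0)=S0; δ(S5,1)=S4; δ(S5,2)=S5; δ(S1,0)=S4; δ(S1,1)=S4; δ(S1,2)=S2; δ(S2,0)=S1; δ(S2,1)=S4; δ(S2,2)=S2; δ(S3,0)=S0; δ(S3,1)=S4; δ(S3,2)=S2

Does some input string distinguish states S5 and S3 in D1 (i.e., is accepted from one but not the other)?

Start with accepting vs non-accepting: {S0,S1,S4} | {S2,S3,S5}.
Refine {S0,S1,S4} on symbol 0: members go to different blocks, giving {S0,S1} and {S4}.
No further refinement is possible. Final partition (3 blocks): {S0,S1} | {S2,S3,S5} | {S4}.
S5 and S3 lie in the same block of the stable partition, so they are equivalent — no string distinguishes them.

No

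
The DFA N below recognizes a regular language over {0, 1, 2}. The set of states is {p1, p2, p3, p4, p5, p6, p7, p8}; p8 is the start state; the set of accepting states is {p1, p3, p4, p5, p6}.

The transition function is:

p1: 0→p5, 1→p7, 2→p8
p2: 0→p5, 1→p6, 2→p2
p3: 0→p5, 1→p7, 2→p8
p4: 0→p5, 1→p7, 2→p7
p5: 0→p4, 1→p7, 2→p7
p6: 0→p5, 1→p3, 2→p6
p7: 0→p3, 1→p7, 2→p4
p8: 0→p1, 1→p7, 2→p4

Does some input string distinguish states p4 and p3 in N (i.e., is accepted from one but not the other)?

No

Reachable states from the start: {p1,p3,p4,p5,p7,p8}. Unreachable: {p2,p6} — drop them.
P0 = {p1,p3,p4,p5} | {p7,p8}.
No further refinement is possible. Final partition (2 blocks): {p1,p3,p4,p5} | {p7,p8}.
p4 and p3 lie in the same block of the stable partition, so they are equivalent — no string distinguishes them.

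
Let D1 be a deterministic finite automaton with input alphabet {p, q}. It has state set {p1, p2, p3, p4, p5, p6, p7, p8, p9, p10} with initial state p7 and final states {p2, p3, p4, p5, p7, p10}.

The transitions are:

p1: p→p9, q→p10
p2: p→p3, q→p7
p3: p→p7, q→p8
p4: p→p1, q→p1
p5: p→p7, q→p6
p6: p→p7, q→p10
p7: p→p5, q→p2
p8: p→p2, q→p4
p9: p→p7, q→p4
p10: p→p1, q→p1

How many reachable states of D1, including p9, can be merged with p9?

Initial partition by acceptance: {p2,p3,p4,p5,p7,p10} | {p1,p6,p8,p9}.
Refine {p2,p3,p4,p5,p7,p10} on symbol p: members go to different blocks, giving {p2,p3,p5,p7} and {p4,p10}.
Split {p2,p3,p5,p7} by δ(·,q) → {p2,p7} and {p3,p5}.
Split {p1,p6,p8,p9} by δ(·,p) → {p6,p8,p9} and {p1}.
No further refinement is possible. Final partition (5 blocks): {p2,p7} | {p6,p8,p9} | {p4,p10} | {p3,p5} | {p1}.
State p9 belongs to the block {p6,p8,p9}, which has 3 states.

3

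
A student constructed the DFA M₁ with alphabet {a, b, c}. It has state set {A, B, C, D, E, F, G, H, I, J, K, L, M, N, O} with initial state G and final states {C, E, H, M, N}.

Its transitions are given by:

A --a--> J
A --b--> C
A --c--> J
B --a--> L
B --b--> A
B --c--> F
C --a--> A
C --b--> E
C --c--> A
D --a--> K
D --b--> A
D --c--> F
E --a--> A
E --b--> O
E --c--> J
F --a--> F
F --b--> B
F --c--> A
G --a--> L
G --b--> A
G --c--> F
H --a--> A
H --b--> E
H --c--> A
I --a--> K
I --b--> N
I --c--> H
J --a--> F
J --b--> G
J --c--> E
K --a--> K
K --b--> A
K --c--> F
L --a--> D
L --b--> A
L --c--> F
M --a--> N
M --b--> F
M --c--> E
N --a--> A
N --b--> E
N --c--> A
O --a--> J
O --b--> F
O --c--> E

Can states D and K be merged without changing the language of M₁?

States {H,I,M,N} cannot be reached from the start state, so discard them.
Initial partition by acceptance: {C,E} | {A,B,D,F,G,J,K,L,O}.
On input b, block {C,E} splits into {C} and {E}.
Refine {A,B,D,F,G,J,K,L,O} on symbol b: members go to different blocks, giving {B,D,F,G,J,K,L,O} and {A}.
Refine {B,D,F,G,J,K,L,O} on symbol b: members go to different blocks, giving {B,D,G,K,L} and {F,J,O}.
Refine {F,J,O} on symbol b: members go to different blocks, giving {F,J} and {O}.
On input c, block {F,J} splits into {F} and {J}.
The partition is now stable with 7 blocks: {C} | {B,D,G,K,L} | {E} | {A} | {F} | {O} | {J}.
D and K lie in the same block of the stable partition, so they are equivalent — no string distinguishes them.

Yes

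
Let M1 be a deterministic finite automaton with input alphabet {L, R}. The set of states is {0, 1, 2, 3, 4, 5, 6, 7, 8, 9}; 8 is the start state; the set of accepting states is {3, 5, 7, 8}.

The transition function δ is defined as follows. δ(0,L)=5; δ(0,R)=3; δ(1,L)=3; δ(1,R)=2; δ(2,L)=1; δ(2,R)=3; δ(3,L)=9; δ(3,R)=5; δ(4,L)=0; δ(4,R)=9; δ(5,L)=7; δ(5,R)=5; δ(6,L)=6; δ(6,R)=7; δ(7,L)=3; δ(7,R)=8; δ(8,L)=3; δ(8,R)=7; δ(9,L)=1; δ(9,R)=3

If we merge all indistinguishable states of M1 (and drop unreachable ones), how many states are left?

States {0,4,6} cannot be reached from the start state, so discard them.
P0 = {3,5,7,8} | {1,2,9}.
Refine {3,5,7,8} on symbol L: members go to different blocks, giving {5,7,8} and {3}.
On input L, block {5,7,8} splits into {7,8} and {5}.
Refine {1,2,9} on symbol L: members go to different blocks, giving {2,9} and {1}.
The partition is now stable with 5 blocks: {7,8} | {2,9} | {3} | {5} | {1}.

5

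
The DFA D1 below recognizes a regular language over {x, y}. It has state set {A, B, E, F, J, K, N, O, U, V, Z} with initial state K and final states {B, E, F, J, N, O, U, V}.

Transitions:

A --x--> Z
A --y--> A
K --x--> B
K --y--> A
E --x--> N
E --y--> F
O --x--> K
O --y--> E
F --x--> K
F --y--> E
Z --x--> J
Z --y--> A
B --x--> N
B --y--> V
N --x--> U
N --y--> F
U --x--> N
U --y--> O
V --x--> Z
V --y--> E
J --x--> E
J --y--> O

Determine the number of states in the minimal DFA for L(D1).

P0 = {B,E,F,J,N,O,U,V} | {A,K,Z}.
Split {B,E,F,J,N,O,U,V} by δ(·,x) → {B,E,J,N,U} and {F,O,V}.
Refine {A,K,Z} on symbol x: members go to different blocks, giving {K,Z} and {A}.
Stable partition: {B,E,J,N,U} | {K,Z} | {F,O,V} | {A} — 4 equivalence classes.

4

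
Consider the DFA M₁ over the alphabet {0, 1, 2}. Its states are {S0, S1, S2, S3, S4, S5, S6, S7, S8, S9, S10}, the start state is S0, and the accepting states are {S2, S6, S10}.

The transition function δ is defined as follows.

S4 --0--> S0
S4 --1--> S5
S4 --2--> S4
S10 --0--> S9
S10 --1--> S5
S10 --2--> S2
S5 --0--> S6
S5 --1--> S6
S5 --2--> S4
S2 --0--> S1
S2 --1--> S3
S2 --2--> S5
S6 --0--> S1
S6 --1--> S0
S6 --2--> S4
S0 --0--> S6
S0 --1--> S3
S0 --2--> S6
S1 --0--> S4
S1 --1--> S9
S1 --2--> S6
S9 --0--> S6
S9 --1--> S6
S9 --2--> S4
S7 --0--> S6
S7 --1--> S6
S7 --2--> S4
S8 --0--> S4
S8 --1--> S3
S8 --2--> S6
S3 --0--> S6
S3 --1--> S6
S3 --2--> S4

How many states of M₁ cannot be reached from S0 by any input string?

4

Starting at S0 and following transitions, the reachable set is {S0, S1, S3, S4, S5, S6, S9}. That leaves S2, S7, S8, S10 unreachable — 4 in total.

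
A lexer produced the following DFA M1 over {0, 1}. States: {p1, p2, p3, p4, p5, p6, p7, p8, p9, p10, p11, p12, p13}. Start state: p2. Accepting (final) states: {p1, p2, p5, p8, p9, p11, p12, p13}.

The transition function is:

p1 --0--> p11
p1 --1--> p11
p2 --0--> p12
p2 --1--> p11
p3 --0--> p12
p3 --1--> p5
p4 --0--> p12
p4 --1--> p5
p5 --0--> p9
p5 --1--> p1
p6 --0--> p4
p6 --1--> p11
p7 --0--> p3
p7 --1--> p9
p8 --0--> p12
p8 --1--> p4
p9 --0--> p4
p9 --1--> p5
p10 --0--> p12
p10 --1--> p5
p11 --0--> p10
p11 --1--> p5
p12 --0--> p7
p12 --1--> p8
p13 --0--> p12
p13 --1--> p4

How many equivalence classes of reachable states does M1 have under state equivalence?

8

Reachable states from the start: {p1,p2,p3,p4,p5,p7,p8,p9,p10,p11,p12}. Unreachable: {p6,p13} — drop them.
P0 = {p1,p2,p5,p8,p9,p11,p12} | {p3,p4,p7,p10}.
Split {p1,p2,p5,p8,p9,p11,p12} by δ(·,0) → {p1,p2,p5,p8} and {p9,p11,p12}.
Split {p1,p2,p5,p8} by δ(·,1) → {p1,p2} and {p5} and {p8}.
Refine {p3,p4,p7,p10} on symbol 0: members go to different blocks, giving {p3,p4,p10} and {p7}.
Split {p9,p11,p12} by δ(·,0) → {p9,p11} and {p12}.
On input 0, block {p1,p2} splits into {p1} and {p2}.
Stable partition: {p1} | {p3,p4,p10} | {p9,p11} | {p5} | {p8} | {p7} | {p12} | {p2} — 8 equivalence classes.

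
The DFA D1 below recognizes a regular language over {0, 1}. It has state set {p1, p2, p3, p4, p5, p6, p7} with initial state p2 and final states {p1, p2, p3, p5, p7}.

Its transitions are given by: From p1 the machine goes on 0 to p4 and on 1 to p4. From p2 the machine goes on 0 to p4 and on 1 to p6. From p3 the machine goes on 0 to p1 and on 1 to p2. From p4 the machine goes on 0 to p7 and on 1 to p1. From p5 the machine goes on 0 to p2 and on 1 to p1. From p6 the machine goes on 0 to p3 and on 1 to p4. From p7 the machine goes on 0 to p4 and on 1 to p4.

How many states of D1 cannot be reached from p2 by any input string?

No path from p2 leads to p5; the other 6 states are all reachable.

1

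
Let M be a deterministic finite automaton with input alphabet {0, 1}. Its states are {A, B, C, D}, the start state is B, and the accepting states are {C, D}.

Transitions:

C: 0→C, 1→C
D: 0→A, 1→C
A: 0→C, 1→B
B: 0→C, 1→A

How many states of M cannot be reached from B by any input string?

BFS from B reaches {A, B, C}; the 1 state(s) D are never visited.

1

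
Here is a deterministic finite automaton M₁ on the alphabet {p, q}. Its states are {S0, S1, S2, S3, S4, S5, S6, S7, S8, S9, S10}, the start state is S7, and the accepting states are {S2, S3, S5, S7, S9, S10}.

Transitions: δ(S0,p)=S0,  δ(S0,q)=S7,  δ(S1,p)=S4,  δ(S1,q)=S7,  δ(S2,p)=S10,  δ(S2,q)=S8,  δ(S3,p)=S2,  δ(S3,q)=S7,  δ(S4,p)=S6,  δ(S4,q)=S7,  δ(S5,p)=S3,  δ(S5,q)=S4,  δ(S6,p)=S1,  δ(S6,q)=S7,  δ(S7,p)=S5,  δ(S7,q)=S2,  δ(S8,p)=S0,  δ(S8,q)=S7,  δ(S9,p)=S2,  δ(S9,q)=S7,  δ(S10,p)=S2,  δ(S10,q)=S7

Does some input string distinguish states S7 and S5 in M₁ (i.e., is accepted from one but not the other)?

Reachable states from the start: {S0,S1,S2,S3,S4,S5,S6,S7,S8,S10}. Unreachable: {S9} — drop them.
Start with accepting vs non-accepting: {S2,S3,S5,S7,S10} | {S0,S1,S4,S6,S8}.
On input q, block {S2,S3,S5,S7,S10} splits into {S3,S7,S10} and {S2,S5}.
Split {S3,S7,S10} by δ(·,q) → {S3,S10} and {S7}.
The partition is now stable with 4 blocks: {S3,S10} | {S0,S1,S4,S6,S8} | {S2,S5} | {S7}.
S7 and S5 end up in different blocks, so they are distinguishable. For instance, the string 'q' is accepted from only S7.

Yes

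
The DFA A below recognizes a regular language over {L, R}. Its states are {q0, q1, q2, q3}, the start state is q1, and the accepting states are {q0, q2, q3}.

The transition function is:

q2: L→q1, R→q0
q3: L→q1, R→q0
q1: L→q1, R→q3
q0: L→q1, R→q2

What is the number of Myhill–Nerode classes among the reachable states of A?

2

Every state is reachable, so we keep all 4.
Start with accepting vs non-accepting: {q0,q2,q3} | {q1}.
Stable partition: {q0,q2,q3} | {q1} — 2 equivalence classes.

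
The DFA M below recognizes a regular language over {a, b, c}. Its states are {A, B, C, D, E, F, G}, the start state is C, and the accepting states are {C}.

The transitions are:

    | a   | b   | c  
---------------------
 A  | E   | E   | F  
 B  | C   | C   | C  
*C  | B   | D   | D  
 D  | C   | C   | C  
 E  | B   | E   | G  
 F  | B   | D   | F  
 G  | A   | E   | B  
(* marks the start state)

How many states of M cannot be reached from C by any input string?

BFS from C reaches {B, C, D}; the 4 state(s) A, E, F, G are never visited.

4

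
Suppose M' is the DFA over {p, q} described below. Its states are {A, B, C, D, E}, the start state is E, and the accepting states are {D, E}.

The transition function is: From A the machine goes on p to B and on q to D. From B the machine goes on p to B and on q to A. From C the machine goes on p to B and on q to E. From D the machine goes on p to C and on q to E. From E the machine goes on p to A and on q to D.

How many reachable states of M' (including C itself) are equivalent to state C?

Every state is reachable, so we keep all 5.
P0 = {D,E} | {A,B,C}.
Split {A,B,C} by δ(·,q) → {A,C} and {B}.
The partition is now stable with 3 blocks: {D,E} | {A,C} | {B}.
State C belongs to the block {A,C}, which has 2 states.

2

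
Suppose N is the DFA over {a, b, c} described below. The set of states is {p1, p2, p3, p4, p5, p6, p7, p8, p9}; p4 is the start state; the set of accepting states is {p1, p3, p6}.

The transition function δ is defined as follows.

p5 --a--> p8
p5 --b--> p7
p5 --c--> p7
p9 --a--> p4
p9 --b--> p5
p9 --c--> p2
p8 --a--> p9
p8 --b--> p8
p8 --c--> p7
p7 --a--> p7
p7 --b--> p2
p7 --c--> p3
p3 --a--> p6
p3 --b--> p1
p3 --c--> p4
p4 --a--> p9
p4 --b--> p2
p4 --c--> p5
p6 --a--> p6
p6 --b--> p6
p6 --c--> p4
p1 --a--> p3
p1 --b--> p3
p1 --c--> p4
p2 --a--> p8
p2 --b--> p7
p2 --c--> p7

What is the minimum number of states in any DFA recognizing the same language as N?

All states are reachable from the start state.
Initial partition by acceptance: {p1,p3,p6} | {p2,p4,p5,p7,p8,p9}.
Refine {p2,p4,p5,p7,p8,p9} on symbol c: members go to different blocks, giving {p2,p4,p5,p8,p9} and {p7}.
On input b, block {p2,p4,p5,p8,p9} splits into {p4,p8,p9} and {p2,p5}.
Split {p4,p8,p9} by δ(·,b) → {p4,p9} and {p8}.
No further refinement is possible. Final partition (5 blocks): {p1,p3,p6} | {p4,p9} | {p7} | {p2,p5} | {p8}.

5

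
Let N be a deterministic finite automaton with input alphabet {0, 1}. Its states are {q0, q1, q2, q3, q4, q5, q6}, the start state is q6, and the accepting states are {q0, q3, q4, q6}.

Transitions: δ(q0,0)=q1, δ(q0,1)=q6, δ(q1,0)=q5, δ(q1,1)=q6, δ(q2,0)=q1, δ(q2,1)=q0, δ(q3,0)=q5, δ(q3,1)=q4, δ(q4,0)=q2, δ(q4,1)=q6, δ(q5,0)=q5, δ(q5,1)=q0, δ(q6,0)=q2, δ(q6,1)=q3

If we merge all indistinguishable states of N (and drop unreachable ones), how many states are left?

2

Every state is reachable, so we keep all 7.
P0 = {q0,q3,q4,q6} | {q1,q2,q5}.
No further refinement is possible. Final partition (2 blocks): {q0,q3,q4,q6} | {q1,q2,q5}.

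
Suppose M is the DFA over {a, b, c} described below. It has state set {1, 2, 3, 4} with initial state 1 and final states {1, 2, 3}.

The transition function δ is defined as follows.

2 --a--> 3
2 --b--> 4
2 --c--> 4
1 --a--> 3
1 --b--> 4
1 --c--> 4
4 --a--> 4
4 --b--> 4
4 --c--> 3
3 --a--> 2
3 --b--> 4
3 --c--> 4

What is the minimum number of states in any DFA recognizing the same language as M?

2

Start with accepting vs non-accepting: {1,2,3} | {4}.
Stable partition: {1,2,3} | {4} — 2 equivalence classes.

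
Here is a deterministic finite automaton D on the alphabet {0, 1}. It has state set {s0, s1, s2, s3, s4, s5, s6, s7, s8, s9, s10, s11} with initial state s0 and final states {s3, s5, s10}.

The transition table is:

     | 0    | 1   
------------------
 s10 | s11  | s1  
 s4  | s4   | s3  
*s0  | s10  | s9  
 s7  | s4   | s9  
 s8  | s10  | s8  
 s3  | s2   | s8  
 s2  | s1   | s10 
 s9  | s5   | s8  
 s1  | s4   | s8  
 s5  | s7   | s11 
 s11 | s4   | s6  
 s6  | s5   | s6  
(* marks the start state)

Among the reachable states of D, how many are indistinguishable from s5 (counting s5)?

2

All states are reachable from the start state.
Start with accepting vs non-accepting: {s3,s5,s10} | {s0,s1,s2,s4,s6,s7,s8,s9,s11}.
Refine {s0,s1,s2,s4,s6,s7,s8,s9,s11} on symbol 0: members go to different blocks, giving {s1,s2,s4,s7,s11} and {s0,s6,s8,s9}.
Refine {s3,s5,s10} on symbol 1: members go to different blocks, giving {s5,s10} and {s3}.
Refine {s1,s2,s4,s7,s11} on symbol 1: members go to different blocks, giving {s1,s7,s11} and {s2} and {s4}.
No further refinement is possible. Final partition (6 blocks): {s5,s10} | {s1,s7,s11} | {s0,s6,s8,s9} | {s3} | {s2} | {s4}.
The equivalence class containing s5 is {s5,s10}, of size 2.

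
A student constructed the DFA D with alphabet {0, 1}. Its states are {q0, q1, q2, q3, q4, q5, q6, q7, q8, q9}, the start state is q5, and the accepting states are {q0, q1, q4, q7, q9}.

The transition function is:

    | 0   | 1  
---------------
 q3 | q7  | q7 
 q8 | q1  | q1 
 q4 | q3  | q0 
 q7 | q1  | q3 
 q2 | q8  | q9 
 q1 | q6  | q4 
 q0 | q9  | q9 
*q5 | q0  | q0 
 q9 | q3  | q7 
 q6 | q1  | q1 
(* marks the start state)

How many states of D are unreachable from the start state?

BFS from q5 reaches {q0, q1, q3, q4, q5, q6, q7, q9}; the 2 state(s) q2, q8 are never visited.

2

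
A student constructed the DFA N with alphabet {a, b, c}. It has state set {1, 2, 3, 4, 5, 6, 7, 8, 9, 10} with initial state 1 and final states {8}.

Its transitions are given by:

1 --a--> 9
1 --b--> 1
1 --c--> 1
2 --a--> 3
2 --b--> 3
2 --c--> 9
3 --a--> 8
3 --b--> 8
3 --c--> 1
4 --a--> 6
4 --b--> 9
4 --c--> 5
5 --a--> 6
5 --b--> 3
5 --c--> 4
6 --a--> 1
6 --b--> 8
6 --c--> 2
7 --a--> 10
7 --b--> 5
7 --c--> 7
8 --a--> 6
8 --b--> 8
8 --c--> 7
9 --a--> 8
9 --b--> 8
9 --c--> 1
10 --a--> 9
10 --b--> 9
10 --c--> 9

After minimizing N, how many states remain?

All states are reachable from the start state.
Initial partition by acceptance: {8} | {1,2,3,4,5,6,7,9,10}.
Split {1,2,3,4,5,6,7,9,10} by δ(·,a) → {1,2,4,5,6,7,10} and {3,9}.
Refine {1,2,4,5,6,7,10} on symbol a: members go to different blocks, giving {4,5,6,7} and {1,2,10}.
Split {4,5,6,7} by δ(·,a) → {4,5} and {6,7}.
Split {1,2,10} by δ(·,b) → {2,10} and {1}.
On input a, block {6,7} splits into {6} and {7}.
No further refinement is possible. Final partition (7 blocks): {8} | {4,5} | {3,9} | {2,10} | {6} | {1} | {7}.

7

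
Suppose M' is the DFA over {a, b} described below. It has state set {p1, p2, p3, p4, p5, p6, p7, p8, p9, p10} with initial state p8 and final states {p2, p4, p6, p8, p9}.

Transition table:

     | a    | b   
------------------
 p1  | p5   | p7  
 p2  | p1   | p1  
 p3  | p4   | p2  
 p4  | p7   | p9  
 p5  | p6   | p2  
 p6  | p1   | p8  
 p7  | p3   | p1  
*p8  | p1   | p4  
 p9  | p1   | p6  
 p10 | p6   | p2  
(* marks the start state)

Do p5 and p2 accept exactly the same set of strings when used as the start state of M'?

No

Reachable states from the start: {p1,p2,p3,p4,p5,p6,p7,p8,p9}. Unreachable: {p10} — drop them.
Start with accepting vs non-accepting: {p2,p4,p6,p8,p9} | {p1,p3,p5,p7}.
On input b, block {p2,p4,p6,p8,p9} splits into {p4,p6,p8,p9} and {p2}.
Split {p1,p3,p5,p7} by δ(·,a) → {p1,p7} and {p3,p5}.
No further refinement is possible. Final partition (4 blocks): {p4,p6,p8,p9} | {p1,p7} | {p2} | {p3,p5}.
p5 and p2 end up in different blocks, so they are distinguishable. For instance, the string 'ε' is accepted from only p2.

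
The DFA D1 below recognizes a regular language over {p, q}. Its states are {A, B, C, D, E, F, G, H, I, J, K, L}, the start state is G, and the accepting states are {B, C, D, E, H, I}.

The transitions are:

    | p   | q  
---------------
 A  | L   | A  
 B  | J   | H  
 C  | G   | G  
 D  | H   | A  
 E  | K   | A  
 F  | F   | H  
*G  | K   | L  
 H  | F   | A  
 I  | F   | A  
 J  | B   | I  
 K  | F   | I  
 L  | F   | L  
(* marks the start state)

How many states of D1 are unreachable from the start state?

5

Starting at G and following transitions, the reachable set is {A, F, G, H, I, K, L}. That leaves B, C, D, E, J unreachable — 5 in total.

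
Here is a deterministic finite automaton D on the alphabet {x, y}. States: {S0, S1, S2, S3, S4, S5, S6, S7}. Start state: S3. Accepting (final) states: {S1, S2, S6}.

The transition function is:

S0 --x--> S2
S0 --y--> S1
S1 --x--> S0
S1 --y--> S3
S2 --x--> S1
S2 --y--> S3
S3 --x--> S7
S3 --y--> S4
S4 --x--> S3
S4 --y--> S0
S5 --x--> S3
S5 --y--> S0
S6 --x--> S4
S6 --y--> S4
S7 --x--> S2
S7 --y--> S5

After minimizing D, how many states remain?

6

First remove the unreachable states {S6}; 7 states remain.
P0 = {S1,S2} | {S0,S3,S4,S5,S7}.
On input x, block {S1,S2} splits into {S1} and {S2}.
Split {S0,S3,S4,S5,S7} by δ(·,x) → {S3,S4,S5} and {S0,S7}.
On input x, block {S3,S4,S5} splits into {S4,S5} and {S3}.
Refine {S0,S7} on symbol y: members go to different blocks, giving {S0} and {S7}.
The partition is now stable with 6 blocks: {S1} | {S4,S5} | {S2} | {S0} | {S3} | {S7}.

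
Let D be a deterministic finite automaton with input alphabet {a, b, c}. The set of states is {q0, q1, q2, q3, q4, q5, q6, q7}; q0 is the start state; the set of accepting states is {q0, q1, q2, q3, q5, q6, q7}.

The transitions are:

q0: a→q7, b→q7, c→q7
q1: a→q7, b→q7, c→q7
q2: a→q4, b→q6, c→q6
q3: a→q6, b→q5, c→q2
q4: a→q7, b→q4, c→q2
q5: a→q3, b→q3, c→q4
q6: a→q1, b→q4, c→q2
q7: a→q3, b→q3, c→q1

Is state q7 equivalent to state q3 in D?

No

P0 = {q0,q1,q2,q3,q5,q6,q7} | {q4}.
On input a, block {q0,q1,q2,q3,q5,q6,q7} splits into {q0,q1,q3,q5,q6,q7} and {q2}.
On input b, block {q0,q1,q3,q5,q6,q7} splits into {q0,q1,q3,q5,q7} and {q6}.
Split {q0,q1,q3,q5,q7} by δ(·,a) → {q0,q1,q5,q7} and {q3}.
On input a, block {q0,q1,q5,q7} splits into {q0,q1} and {q5,q7}.
Split {q5,q7} by δ(·,c) → {q5} and {q7}.
Stable partition: {q0,q1} | {q4} | {q2} | {q6} | {q3} | {q5} | {q7} — 7 equivalence classes.
q7 and q3 end up in different blocks, so they are distinguishable. For instance, the string 'ab' is accepted from only q7.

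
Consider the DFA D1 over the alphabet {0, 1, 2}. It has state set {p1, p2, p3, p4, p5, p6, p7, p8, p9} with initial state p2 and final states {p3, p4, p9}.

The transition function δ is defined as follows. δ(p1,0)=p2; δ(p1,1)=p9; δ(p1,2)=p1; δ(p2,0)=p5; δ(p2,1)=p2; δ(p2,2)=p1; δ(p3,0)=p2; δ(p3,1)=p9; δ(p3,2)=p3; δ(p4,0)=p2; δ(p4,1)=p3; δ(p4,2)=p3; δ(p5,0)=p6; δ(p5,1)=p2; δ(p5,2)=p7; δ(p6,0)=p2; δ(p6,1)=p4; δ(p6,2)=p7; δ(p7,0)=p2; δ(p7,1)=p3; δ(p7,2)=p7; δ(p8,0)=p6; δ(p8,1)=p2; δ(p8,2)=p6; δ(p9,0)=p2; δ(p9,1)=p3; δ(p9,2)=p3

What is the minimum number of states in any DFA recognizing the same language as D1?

Reachable states from the start: {p1,p2,p3,p4,p5,p6,p7,p9}. Unreachable: {p8} — drop them.
P0 = {p3,p4,p9} | {p1,p2,p5,p6,p7}.
On input 1, block {p1,p2,p5,p6,p7} splits into {p1,p6,p7} and {p2,p5}.
On input 0, block {p2,p5} splits into {p2} and {p5}.
Stable partition: {p3,p4,p9} | {p1,p6,p7} | {p2} | {p5} — 4 equivalence classes.

4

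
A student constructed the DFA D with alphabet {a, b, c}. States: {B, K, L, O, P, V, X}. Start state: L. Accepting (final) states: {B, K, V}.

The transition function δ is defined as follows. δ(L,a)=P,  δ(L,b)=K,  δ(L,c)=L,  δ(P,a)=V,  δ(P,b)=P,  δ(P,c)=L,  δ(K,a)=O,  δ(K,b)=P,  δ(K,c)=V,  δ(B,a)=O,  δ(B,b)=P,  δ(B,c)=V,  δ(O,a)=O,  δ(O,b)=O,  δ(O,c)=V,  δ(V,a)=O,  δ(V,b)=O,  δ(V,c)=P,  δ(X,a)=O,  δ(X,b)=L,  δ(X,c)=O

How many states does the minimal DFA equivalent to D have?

5

First remove the unreachable states {B,X}; 5 states remain.
Start with accepting vs non-accepting: {K,V} | {L,O,P}.
Split {K,V} by δ(·,c) → {K} and {V}.
Refine {L,O,P} on symbol a: members go to different blocks, giving {L,O} and {P}.
On input a, block {L,O} splits into {L} and {O}.
The partition is now stable with 5 blocks: {K} | {L} | {V} | {P} | {O}.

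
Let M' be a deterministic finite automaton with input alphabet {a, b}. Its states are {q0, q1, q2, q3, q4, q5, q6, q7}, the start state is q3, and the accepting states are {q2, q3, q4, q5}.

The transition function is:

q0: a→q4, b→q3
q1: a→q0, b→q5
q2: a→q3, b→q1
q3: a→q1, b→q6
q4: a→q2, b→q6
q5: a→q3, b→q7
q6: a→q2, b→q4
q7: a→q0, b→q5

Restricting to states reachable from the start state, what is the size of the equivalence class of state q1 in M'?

Every state is reachable, so we keep all 8.
P0 = {q2,q3,q4,q5} | {q0,q1,q6,q7}.
Split {q2,q3,q4,q5} by δ(·,a) → {q2,q4,q5} and {q3}.
On input a, block {q2,q4,q5} splits into {q2,q5} and {q4}.
Split {q0,q1,q6,q7} by δ(·,a) → {q1,q7} and {q0} and {q6}.
No further refinement is possible. Final partition (6 blocks): {q2,q5} | {q1,q7} | {q3} | {q4} | {q0} | {q6}.
The equivalence class containing q1 is {q1,q7}, of size 2.

2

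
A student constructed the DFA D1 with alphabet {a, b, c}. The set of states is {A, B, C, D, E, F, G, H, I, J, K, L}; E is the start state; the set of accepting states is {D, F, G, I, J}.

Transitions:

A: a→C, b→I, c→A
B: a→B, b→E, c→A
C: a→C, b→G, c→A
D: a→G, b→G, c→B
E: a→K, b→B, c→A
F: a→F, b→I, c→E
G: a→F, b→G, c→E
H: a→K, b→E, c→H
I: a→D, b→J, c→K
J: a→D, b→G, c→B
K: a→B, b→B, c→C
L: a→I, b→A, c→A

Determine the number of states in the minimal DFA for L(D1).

3

Reachable states from the start: {A,B,C,D,E,F,G,I,J,K}. Unreachable: {H,L} — drop them.
P0 = {D,F,G,I,J} | {A,B,C,E,K}.
Split {A,B,C,E,K} by δ(·,b) → {B,E,K} and {A,C}.
Stable partition: {D,F,G,I,J} | {B,E,K} | {A,C} — 3 equivalence classes.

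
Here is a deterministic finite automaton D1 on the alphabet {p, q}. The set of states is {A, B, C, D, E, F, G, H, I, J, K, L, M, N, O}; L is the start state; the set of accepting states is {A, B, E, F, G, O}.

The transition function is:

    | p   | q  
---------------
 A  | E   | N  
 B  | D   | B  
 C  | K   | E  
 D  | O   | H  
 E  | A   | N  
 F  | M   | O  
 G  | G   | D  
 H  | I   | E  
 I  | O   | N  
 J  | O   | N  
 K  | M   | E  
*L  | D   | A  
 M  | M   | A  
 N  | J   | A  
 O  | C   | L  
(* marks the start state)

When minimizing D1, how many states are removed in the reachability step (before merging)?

3

BFS from L reaches {A, C, D, E, H, I, J, K, L, M, N, O}; the 3 state(s) B, F, G are never visited.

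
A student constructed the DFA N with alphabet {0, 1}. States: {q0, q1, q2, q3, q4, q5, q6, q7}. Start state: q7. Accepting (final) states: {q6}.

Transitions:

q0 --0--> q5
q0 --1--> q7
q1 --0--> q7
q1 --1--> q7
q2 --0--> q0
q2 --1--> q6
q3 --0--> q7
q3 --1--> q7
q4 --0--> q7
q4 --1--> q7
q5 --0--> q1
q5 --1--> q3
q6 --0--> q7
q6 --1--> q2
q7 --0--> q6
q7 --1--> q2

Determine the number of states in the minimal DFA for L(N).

Reachable states from the start: {q0,q1,q2,q3,q5,q6,q7}. Unreachable: {q4} — drop them.
Start with accepting vs non-accepting: {q6} | {q0,q1,q2,q3,q5,q7}.
Split {q0,q1,q2,q3,q5,q7} by δ(·,0) → {q0,q1,q2,q3,q5} and {q7}.
On input 0, block {q0,q1,q2,q3,q5} splits into {q0,q2,q5} and {q1,q3}.
On input 0, block {q0,q2,q5} splits into {q0,q2} and {q5}.
Split {q0,q2} by δ(·,0) → {q0} and {q2}.
The partition is now stable with 6 blocks: {q6} | {q0} | {q7} | {q1,q3} | {q5} | {q2}.

6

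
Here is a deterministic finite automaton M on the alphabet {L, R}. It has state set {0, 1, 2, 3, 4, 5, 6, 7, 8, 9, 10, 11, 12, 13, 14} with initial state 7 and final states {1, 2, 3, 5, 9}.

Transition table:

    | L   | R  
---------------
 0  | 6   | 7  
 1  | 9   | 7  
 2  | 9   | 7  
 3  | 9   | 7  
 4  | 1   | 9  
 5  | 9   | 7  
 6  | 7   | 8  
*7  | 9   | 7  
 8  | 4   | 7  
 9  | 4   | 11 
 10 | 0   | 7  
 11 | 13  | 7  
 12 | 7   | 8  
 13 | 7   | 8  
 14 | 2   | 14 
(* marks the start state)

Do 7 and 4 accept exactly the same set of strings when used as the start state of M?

No

First remove the unreachable states {0,2,3,5,6,10,12,14}; 7 states remain.
P0 = {1,9} | {4,7,8,11,13}.
Refine {1,9} on symbol L: members go to different blocks, giving {1} and {9}.
On input L, block {4,7,8,11,13} splits into {8,11,13} and {4} and {7}.
On input L, block {8,11,13} splits into {8} and {11} and {13}.
Stable partition: {1} | {8} | {9} | {4} | {7} | {11} | {13} — 7 equivalence classes.
7 and 4 end up in different blocks, so they are distinguishable. For instance, the string 'R' is accepted from only 4.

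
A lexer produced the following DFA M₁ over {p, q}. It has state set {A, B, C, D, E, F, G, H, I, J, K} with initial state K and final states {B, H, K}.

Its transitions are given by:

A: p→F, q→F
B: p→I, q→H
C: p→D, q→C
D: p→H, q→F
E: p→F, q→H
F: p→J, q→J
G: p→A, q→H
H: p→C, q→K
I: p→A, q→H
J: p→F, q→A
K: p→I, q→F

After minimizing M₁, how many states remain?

States {B,E,G} cannot be reached from the start state, so discard them.
P0 = {H,K} | {A,C,D,F,I,J}.
On input q, block {H,K} splits into {H} and {K}.
Split {A,C,D,F,I,J} by δ(·,p) → {A,C,F,I,J} and {D}.
Refine {A,C,F,I,J} on symbol p: members go to different blocks, giving {A,F,I,J} and {C}.
Refine {A,F,I,J} on symbol q: members go to different blocks, giving {A,F,J} and {I}.
No further refinement is possible. Final partition (6 blocks): {H} | {A,F,J} | {K} | {D} | {C} | {I}.

6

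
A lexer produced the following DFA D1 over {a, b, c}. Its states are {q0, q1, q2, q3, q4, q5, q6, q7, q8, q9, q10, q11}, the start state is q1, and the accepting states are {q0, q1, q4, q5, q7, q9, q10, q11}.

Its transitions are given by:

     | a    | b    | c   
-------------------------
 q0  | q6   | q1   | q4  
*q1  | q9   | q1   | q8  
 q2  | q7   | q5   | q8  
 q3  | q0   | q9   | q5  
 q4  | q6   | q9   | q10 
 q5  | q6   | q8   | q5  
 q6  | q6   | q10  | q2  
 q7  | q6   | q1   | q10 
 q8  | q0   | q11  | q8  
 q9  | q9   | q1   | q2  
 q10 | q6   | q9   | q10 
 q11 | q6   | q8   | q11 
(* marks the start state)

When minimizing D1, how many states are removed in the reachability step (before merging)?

BFS from q1 reaches {q0, q1, q2, q4, q5, q6, q7, q8, q9, q10, q11}; the 1 state(s) q3 are never visited.

1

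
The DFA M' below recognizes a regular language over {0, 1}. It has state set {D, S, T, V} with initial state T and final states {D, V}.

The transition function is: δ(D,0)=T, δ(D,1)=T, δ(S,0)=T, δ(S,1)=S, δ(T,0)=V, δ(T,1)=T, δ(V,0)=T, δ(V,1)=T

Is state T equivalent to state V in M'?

First remove the unreachable states {D,S}; 2 states remain.
Initial partition by acceptance: {V} | {T}.
The partition is now stable with 2 blocks: {V} | {T}.
T and V end up in different blocks, so they are distinguishable. For instance, the string 'ε' is accepted from only V.

No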